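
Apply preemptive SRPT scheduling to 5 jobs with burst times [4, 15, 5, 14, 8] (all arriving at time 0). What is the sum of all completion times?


Since all jobs arrive at t=0, SRPT equals SPT ordering.
SPT order: [4, 5, 8, 14, 15]
Completion times:
  Job 1: p=4, C=4
  Job 2: p=5, C=9
  Job 3: p=8, C=17
  Job 4: p=14, C=31
  Job 5: p=15, C=46
Total completion time = 4 + 9 + 17 + 31 + 46 = 107

107


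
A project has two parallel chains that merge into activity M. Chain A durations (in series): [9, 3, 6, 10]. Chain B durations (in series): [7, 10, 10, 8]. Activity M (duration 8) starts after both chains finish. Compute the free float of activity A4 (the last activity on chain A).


ES(A4) = sum of predecessors on chain A = 18
EF(A4) = ES + duration = 18 + 10 = 28
Successor of A4 is M. ES(M) = max(sum(A), sum(B)) = max(28, 35) = 35
Free float = ES(successor) - EF(current) = 35 - 28 = 7

7


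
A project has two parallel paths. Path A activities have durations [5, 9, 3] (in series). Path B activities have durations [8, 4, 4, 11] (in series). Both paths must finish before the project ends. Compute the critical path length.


Path A total = 5 + 9 + 3 = 17
Path B total = 8 + 4 + 4 + 11 = 27
Critical path = longest path = max(17, 27) = 27

27


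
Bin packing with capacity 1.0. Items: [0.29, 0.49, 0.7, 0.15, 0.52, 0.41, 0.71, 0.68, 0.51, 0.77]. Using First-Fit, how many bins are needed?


Place items sequentially using First-Fit:
  Item 0.29 -> new Bin 1
  Item 0.49 -> Bin 1 (now 0.78)
  Item 0.7 -> new Bin 2
  Item 0.15 -> Bin 1 (now 0.93)
  Item 0.52 -> new Bin 3
  Item 0.41 -> Bin 3 (now 0.93)
  Item 0.71 -> new Bin 4
  Item 0.68 -> new Bin 5
  Item 0.51 -> new Bin 6
  Item 0.77 -> new Bin 7
Total bins used = 7

7


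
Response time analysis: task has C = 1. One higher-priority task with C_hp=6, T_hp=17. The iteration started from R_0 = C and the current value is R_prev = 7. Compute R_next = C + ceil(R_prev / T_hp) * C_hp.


R_next = C + ceil(R_prev / T_hp) * C_hp
ceil(7 / 17) = ceil(0.4118) = 1
Interference = 1 * 6 = 6
R_next = 1 + 6 = 7
R_next = R_prev, so the iteration has converged (response time = 7).

7


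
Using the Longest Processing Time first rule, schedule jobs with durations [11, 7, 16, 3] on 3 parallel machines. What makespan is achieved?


Sort jobs in decreasing order (LPT): [16, 11, 7, 3]
Assign each job to the least loaded machine:
  Machine 1: jobs [16], load = 16
  Machine 2: jobs [11], load = 11
  Machine 3: jobs [7, 3], load = 10
Makespan = max load = 16

16


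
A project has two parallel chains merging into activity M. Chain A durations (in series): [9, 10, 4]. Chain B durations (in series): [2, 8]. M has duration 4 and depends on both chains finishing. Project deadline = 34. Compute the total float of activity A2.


Forward pass: ES(A2) = sum of predecessors on chain A = 9
EF = ES + duration = 9 + 10 = 19
Backward pass: LF(M) = deadline = 34; LS(M) = 34 - 4 = 30
LF(A2) = LS(M) - sum(successors on chain A) = 30 - 4 = 26
LS = LF - duration = 26 - 10 = 16
Total float = LS - ES = 16 - 9 = 7

7


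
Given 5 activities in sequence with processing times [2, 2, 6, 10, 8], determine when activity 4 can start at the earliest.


Activity 4 starts after activities 1 through 3 complete.
Predecessor durations: [2, 2, 6]
ES = 2 + 2 + 6 = 10

10


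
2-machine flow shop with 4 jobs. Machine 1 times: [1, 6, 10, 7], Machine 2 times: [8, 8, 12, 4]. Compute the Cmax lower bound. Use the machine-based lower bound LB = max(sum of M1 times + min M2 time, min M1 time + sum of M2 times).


LB1 = sum(M1 times) + min(M2 times) = 24 + 4 = 28
LB2 = min(M1 times) + sum(M2 times) = 1 + 32 = 33
Lower bound = max(LB1, LB2) = max(28, 33) = 33

33


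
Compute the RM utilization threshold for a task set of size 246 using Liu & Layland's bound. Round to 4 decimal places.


Compute 2^(1/246) = 1.0028216448
Subtract 1: 1.0028216448 - 1 = 0.0028216448
Multiply by n: 246 * 0.0028216448 = 0.6941246208
Round to 4 dp: 0.6941

0.6941


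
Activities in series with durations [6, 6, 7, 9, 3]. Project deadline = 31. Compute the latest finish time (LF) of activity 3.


LF(activity 3) = deadline - sum of successor durations
Successors: activities 4 through 5 with durations [9, 3]
Sum of successor durations = 12
LF = 31 - 12 = 19

19


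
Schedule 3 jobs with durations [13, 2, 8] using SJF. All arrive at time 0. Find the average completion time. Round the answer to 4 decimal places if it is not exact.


SJF order (ascending): [2, 8, 13]
Completion times:
  Job 1: burst=2, C=2
  Job 2: burst=8, C=10
  Job 3: burst=13, C=23
Average completion = 35/3 = 11.6667

11.6667


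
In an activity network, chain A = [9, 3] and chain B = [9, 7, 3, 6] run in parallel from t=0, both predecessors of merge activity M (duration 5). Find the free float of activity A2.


ES(A2) = sum of predecessors on chain A = 9
EF(A2) = ES + duration = 9 + 3 = 12
Successor of A2 is M. ES(M) = max(sum(A), sum(B)) = max(12, 25) = 25
Free float = ES(successor) - EF(current) = 25 - 12 = 13

13


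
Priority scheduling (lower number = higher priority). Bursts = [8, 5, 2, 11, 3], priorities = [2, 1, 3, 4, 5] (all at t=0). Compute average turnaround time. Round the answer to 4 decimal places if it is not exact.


Sort by priority (ascending = highest first):
Order: [(1, 5), (2, 8), (3, 2), (4, 11), (5, 3)]
Completion times:
  Priority 1, burst=5, C=5
  Priority 2, burst=8, C=13
  Priority 3, burst=2, C=15
  Priority 4, burst=11, C=26
  Priority 5, burst=3, C=29
Average turnaround = 88/5 = 17.6

17.6


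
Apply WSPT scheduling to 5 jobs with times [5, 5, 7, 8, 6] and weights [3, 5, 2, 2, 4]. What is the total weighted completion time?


Compute p/w ratios and sort ascending (WSPT): [(5, 5), (6, 4), (5, 3), (7, 2), (8, 2)]
Compute weighted completion times:
  Job (p=5,w=5): C=5, w*C=5*5=25
  Job (p=6,w=4): C=11, w*C=4*11=44
  Job (p=5,w=3): C=16, w*C=3*16=48
  Job (p=7,w=2): C=23, w*C=2*23=46
  Job (p=8,w=2): C=31, w*C=2*31=62
Total weighted completion time = 225

225


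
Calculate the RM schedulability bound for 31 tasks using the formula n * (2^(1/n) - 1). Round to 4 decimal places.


Compute 2^(1/31) = 1.0226114356
Subtract 1: 1.0226114356 - 1 = 0.0226114356
Multiply by n: 31 * 0.0226114356 = 0.7009545036
Round to 4 dp: 0.7010

0.7010


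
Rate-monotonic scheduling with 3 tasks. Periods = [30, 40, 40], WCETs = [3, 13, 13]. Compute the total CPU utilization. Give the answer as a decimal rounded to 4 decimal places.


Compute individual utilizations (exact fractions):
  Task 1: C/T = 3/30 = 1/10 (approx. 0.1)
  Task 2: C/T = 13/40 (approx. 0.325)
  Task 3: C/T = 13/40 (approx. 0.325)
Total utilization U = 1/10 + 13/40 + 13/40 = 3/4
Rounded to 4 decimal places: U = 0.7500
RM (Liu & Layland) bound for 3 tasks = 0.779763; compare with U = 3/4 (approx. 0.750000)
U <= bound, so schedulable by RM sufficient condition.

0.7500


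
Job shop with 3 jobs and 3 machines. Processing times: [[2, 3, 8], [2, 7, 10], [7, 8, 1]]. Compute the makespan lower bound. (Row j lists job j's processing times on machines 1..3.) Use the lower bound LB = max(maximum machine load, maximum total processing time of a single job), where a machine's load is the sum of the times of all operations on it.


Machine loads:
  Machine 1: 2 + 2 + 7 = 11
  Machine 2: 3 + 7 + 8 = 18
  Machine 3: 8 + 10 + 1 = 19
Max machine load = 19
Job totals:
  Job 1: 13
  Job 2: 19
  Job 3: 16
Max job total = 19
Lower bound = max(19, 19) = 19

19


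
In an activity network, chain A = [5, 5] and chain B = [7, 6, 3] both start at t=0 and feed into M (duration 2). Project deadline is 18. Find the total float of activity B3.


Forward pass: ES(B3) = sum of predecessors on chain B = 13
EF = ES + duration = 13 + 3 = 16
Backward pass: LF(M) = deadline = 18; LS(M) = 18 - 2 = 16
LF(B3) = LS(M) - sum(successors on chain B) = 16 - 0 = 16
LS = LF - duration = 16 - 3 = 13
Total float = LS - ES = 13 - 13 = 0

0


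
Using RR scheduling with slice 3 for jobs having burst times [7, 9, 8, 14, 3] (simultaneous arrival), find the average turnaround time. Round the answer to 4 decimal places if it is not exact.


Time quantum = 3
Execution trace:
  J1 runs 3 units, time = 3
  J2 runs 3 units, time = 6
  J3 runs 3 units, time = 9
  J4 runs 3 units, time = 12
  J5 runs 3 units, time = 15
  J1 runs 3 units, time = 18
  J2 runs 3 units, time = 21
  J3 runs 3 units, time = 24
  J4 runs 3 units, time = 27
  J1 runs 1 units, time = 28
  J2 runs 3 units, time = 31
  J3 runs 2 units, time = 33
  J4 runs 3 units, time = 36
  J4 runs 3 units, time = 39
  J4 runs 2 units, time = 41
Finish times: [28, 31, 33, 41, 15]
Average turnaround = 148/5 = 29.6

29.6


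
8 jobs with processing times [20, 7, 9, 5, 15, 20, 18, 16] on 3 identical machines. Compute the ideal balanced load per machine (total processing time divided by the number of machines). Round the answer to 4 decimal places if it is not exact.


Total processing time = 20 + 7 + 9 + 5 + 15 + 20 + 18 + 16 = 110
Number of machines = 3
Ideal balanced load = 110 / 3 = 36.6667

36.6667


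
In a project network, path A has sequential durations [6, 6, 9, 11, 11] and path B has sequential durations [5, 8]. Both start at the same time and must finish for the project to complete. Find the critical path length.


Path A total = 6 + 6 + 9 + 11 + 11 = 43
Path B total = 5 + 8 = 13
Critical path = longest path = max(43, 13) = 43

43


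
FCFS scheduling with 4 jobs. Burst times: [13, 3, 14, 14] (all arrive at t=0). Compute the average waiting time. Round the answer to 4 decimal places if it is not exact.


FCFS order (as given): [13, 3, 14, 14]
Waiting times:
  Job 1: wait = 0
  Job 2: wait = 13
  Job 3: wait = 16
  Job 4: wait = 30
Sum of waiting times = 59
Average waiting time = 59/4 = 14.75

14.75


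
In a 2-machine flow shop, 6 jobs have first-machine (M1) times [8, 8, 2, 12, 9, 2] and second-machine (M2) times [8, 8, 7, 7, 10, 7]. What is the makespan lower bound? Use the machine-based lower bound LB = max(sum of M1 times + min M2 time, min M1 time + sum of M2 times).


LB1 = sum(M1 times) + min(M2 times) = 41 + 7 = 48
LB2 = min(M1 times) + sum(M2 times) = 2 + 47 = 49
Lower bound = max(LB1, LB2) = max(48, 49) = 49

49


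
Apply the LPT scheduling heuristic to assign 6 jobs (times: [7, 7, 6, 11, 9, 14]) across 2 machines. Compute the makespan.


Sort jobs in decreasing order (LPT): [14, 11, 9, 7, 7, 6]
Assign each job to the least loaded machine:
  Machine 1: jobs [14, 7, 6], load = 27
  Machine 2: jobs [11, 9, 7], load = 27
Makespan = max load = 27

27


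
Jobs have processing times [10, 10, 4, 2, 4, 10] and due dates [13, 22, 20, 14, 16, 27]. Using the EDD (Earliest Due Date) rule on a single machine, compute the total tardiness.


Sort by due date (EDD order): [(10, 13), (2, 14), (4, 16), (4, 20), (10, 22), (10, 27)]
Compute completion times and tardiness:
  Job 1: p=10, d=13, C=10, tardiness=max(0,10-13)=0
  Job 2: p=2, d=14, C=12, tardiness=max(0,12-14)=0
  Job 3: p=4, d=16, C=16, tardiness=max(0,16-16)=0
  Job 4: p=4, d=20, C=20, tardiness=max(0,20-20)=0
  Job 5: p=10, d=22, C=30, tardiness=max(0,30-22)=8
  Job 6: p=10, d=27, C=40, tardiness=max(0,40-27)=13
Total tardiness = 21

21


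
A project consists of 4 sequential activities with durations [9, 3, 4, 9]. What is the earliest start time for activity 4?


Activity 4 starts after activities 1 through 3 complete.
Predecessor durations: [9, 3, 4]
ES = 9 + 3 + 4 = 16

16


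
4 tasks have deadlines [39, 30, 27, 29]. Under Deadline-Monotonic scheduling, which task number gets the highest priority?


Sort tasks by relative deadline (ascending):
  Task 3: deadline = 27
  Task 4: deadline = 29
  Task 2: deadline = 30
  Task 1: deadline = 39
Priority order (highest first): [3, 4, 2, 1]
Highest priority task = 3

3


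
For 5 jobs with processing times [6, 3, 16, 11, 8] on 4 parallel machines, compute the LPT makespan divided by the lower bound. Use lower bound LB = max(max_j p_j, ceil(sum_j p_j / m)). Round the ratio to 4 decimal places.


LPT order: [16, 11, 8, 6, 3]
Machine loads after assignment: [16, 11, 8, 9]
LPT makespan = 16
Lower bound = max(max_job, ceil(total/4)) = max(16, 11) = 16
Ratio = 16 / 16 = 1.0

1.0


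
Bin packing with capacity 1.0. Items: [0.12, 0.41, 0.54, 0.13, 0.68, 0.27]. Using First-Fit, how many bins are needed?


Place items sequentially using First-Fit:
  Item 0.12 -> new Bin 1
  Item 0.41 -> Bin 1 (now 0.53)
  Item 0.54 -> new Bin 2
  Item 0.13 -> Bin 1 (now 0.66)
  Item 0.68 -> new Bin 3
  Item 0.27 -> Bin 1 (now 0.93)
Total bins used = 3

3


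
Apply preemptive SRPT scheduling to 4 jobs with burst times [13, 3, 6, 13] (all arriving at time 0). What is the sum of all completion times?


Since all jobs arrive at t=0, SRPT equals SPT ordering.
SPT order: [3, 6, 13, 13]
Completion times:
  Job 1: p=3, C=3
  Job 2: p=6, C=9
  Job 3: p=13, C=22
  Job 4: p=13, C=35
Total completion time = 3 + 9 + 22 + 35 = 69

69


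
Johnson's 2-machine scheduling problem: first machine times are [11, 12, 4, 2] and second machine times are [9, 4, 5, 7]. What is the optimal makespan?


Apply Johnson's rule:
  Group 1 (a <= b): [(4, 2, 7), (3, 4, 5)]
  Group 2 (a > b): [(1, 11, 9), (2, 12, 4)]
Optimal job order: [4, 3, 1, 2]
Schedule:
  Job 4: M1 done at 2, M2 done at 9
  Job 3: M1 done at 6, M2 done at 14
  Job 1: M1 done at 17, M2 done at 26
  Job 2: M1 done at 29, M2 done at 33
Makespan = 33

33


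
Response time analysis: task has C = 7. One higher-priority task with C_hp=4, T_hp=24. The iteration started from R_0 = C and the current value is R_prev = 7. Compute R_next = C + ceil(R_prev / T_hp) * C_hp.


R_next = C + ceil(R_prev / T_hp) * C_hp
ceil(7 / 24) = ceil(0.2917) = 1
Interference = 1 * 4 = 4
R_next = 7 + 4 = 11

11


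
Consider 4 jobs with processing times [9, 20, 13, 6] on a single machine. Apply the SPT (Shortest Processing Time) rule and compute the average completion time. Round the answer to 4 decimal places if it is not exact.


Sort jobs by processing time (SPT order): [6, 9, 13, 20]
Compute completion times sequentially:
  Job 1: processing = 6, completes at 6
  Job 2: processing = 9, completes at 15
  Job 3: processing = 13, completes at 28
  Job 4: processing = 20, completes at 48
Sum of completion times = 97
Average completion time = 97/4 = 24.25

24.25


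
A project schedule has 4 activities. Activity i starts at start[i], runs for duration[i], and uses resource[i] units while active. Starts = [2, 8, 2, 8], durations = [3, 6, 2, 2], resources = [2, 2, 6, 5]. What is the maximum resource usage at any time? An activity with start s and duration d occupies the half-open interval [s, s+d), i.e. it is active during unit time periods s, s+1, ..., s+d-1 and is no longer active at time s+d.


Each activity i is active on [start_i, start_i + duration_i).
Compute total resource usage per time slot:
  t=0: active resources = [], total = 0
  t=1: active resources = [], total = 0
  t=2: active resources = [2, 6], total = 8
  t=3: active resources = [2, 6], total = 8
  t=4: active resources = [2], total = 2
  t=5: active resources = [], total = 0
  t=6: active resources = [], total = 0
  t=7: active resources = [], total = 0
  t=8: active resources = [2, 5], total = 7
  t=9: active resources = [2, 5], total = 7
  t=10: active resources = [2], total = 2
  t=11: active resources = [2], total = 2
  t=12: active resources = [2], total = 2
  t=13: active resources = [2], total = 2
Peak resource demand = 8

8


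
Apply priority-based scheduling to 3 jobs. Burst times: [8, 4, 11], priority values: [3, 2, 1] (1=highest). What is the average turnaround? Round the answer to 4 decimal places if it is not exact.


Sort by priority (ascending = highest first):
Order: [(1, 11), (2, 4), (3, 8)]
Completion times:
  Priority 1, burst=11, C=11
  Priority 2, burst=4, C=15
  Priority 3, burst=8, C=23
Average turnaround = 49/3 = 16.3333

16.3333


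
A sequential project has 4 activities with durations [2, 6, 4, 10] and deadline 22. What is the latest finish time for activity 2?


LF(activity 2) = deadline - sum of successor durations
Successors: activities 3 through 4 with durations [4, 10]
Sum of successor durations = 14
LF = 22 - 14 = 8

8


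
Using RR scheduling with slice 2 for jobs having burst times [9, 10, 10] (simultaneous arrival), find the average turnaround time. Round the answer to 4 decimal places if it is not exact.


Time quantum = 2
Execution trace:
  J1 runs 2 units, time = 2
  J2 runs 2 units, time = 4
  J3 runs 2 units, time = 6
  J1 runs 2 units, time = 8
  J2 runs 2 units, time = 10
  J3 runs 2 units, time = 12
  J1 runs 2 units, time = 14
  J2 runs 2 units, time = 16
  J3 runs 2 units, time = 18
  J1 runs 2 units, time = 20
  J2 runs 2 units, time = 22
  J3 runs 2 units, time = 24
  J1 runs 1 units, time = 25
  J2 runs 2 units, time = 27
  J3 runs 2 units, time = 29
Finish times: [25, 27, 29]
Average turnaround = 81/3 = 27.0

27.0


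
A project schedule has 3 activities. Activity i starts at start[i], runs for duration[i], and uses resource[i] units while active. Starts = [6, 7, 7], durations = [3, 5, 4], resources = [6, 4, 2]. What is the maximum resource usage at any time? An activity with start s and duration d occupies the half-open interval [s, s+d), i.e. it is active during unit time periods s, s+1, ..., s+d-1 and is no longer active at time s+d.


Each activity i is active on [start_i, start_i + duration_i).
Compute total resource usage per time slot:
  t=0: active resources = [], total = 0
  t=1: active resources = [], total = 0
  t=2: active resources = [], total = 0
  t=3: active resources = [], total = 0
  t=4: active resources = [], total = 0
  t=5: active resources = [], total = 0
  t=6: active resources = [6], total = 6
  t=7: active resources = [6, 4, 2], total = 12
  t=8: active resources = [6, 4, 2], total = 12
  t=9: active resources = [4, 2], total = 6
  t=10: active resources = [4, 2], total = 6
  t=11: active resources = [4], total = 4
Peak resource demand = 12

12


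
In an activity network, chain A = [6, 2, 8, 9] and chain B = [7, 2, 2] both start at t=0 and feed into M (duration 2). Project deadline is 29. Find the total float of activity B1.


Forward pass: ES(B1) = sum of predecessors on chain B = 0
EF = ES + duration = 0 + 7 = 7
Backward pass: LF(M) = deadline = 29; LS(M) = 29 - 2 = 27
LF(B1) = LS(M) - sum(successors on chain B) = 27 - 4 = 23
LS = LF - duration = 23 - 7 = 16
Total float = LS - ES = 16 - 0 = 16

16


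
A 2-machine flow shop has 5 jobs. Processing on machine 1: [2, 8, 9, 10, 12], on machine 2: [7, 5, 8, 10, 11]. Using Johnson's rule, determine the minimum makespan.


Apply Johnson's rule:
  Group 1 (a <= b): [(1, 2, 7), (4, 10, 10)]
  Group 2 (a > b): [(5, 12, 11), (3, 9, 8), (2, 8, 5)]
Optimal job order: [1, 4, 5, 3, 2]
Schedule:
  Job 1: M1 done at 2, M2 done at 9
  Job 4: M1 done at 12, M2 done at 22
  Job 5: M1 done at 24, M2 done at 35
  Job 3: M1 done at 33, M2 done at 43
  Job 2: M1 done at 41, M2 done at 48
Makespan = 48

48


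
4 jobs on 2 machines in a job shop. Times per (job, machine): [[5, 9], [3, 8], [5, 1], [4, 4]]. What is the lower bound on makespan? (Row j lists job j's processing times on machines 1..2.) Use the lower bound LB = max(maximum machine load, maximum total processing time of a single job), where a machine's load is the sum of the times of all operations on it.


Machine loads:
  Machine 1: 5 + 3 + 5 + 4 = 17
  Machine 2: 9 + 8 + 1 + 4 = 22
Max machine load = 22
Job totals:
  Job 1: 14
  Job 2: 11
  Job 3: 6
  Job 4: 8
Max job total = 14
Lower bound = max(22, 14) = 22

22


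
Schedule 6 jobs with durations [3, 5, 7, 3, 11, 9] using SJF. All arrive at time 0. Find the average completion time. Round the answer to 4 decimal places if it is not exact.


SJF order (ascending): [3, 3, 5, 7, 9, 11]
Completion times:
  Job 1: burst=3, C=3
  Job 2: burst=3, C=6
  Job 3: burst=5, C=11
  Job 4: burst=7, C=18
  Job 5: burst=9, C=27
  Job 6: burst=11, C=38
Average completion = 103/6 = 17.1667

17.1667


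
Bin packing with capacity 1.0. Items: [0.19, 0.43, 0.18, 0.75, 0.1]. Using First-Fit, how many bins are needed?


Place items sequentially using First-Fit:
  Item 0.19 -> new Bin 1
  Item 0.43 -> Bin 1 (now 0.62)
  Item 0.18 -> Bin 1 (now 0.8)
  Item 0.75 -> new Bin 2
  Item 0.1 -> Bin 1 (now 0.9)
Total bins used = 2

2


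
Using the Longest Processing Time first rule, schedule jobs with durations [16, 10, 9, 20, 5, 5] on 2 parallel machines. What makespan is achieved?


Sort jobs in decreasing order (LPT): [20, 16, 10, 9, 5, 5]
Assign each job to the least loaded machine:
  Machine 1: jobs [20, 9, 5], load = 34
  Machine 2: jobs [16, 10, 5], load = 31
Makespan = max load = 34

34


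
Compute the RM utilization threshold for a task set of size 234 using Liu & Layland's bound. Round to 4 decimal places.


Compute 2^(1/234) = 1.0029665590
Subtract 1: 1.0029665590 - 1 = 0.0029665590
Multiply by n: 234 * 0.0029665590 = 0.6941748060
Round to 4 dp: 0.6942

0.6942


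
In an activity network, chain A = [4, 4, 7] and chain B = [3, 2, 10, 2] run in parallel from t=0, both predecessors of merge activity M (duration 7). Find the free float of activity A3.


ES(A3) = sum of predecessors on chain A = 8
EF(A3) = ES + duration = 8 + 7 = 15
Successor of A3 is M. ES(M) = max(sum(A), sum(B)) = max(15, 17) = 17
Free float = ES(successor) - EF(current) = 17 - 15 = 2

2


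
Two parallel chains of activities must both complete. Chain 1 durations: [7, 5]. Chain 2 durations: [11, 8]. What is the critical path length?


Path A total = 7 + 5 = 12
Path B total = 11 + 8 = 19
Critical path = longest path = max(12, 19) = 19

19


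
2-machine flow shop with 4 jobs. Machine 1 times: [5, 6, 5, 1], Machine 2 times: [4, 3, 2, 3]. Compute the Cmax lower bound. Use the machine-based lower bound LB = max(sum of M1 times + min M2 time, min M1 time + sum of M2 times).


LB1 = sum(M1 times) + min(M2 times) = 17 + 2 = 19
LB2 = min(M1 times) + sum(M2 times) = 1 + 12 = 13
Lower bound = max(LB1, LB2) = max(19, 13) = 19

19


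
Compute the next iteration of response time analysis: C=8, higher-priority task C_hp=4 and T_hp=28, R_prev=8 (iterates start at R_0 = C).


R_next = C + ceil(R_prev / T_hp) * C_hp
ceil(8 / 28) = ceil(0.2857) = 1
Interference = 1 * 4 = 4
R_next = 8 + 4 = 12

12


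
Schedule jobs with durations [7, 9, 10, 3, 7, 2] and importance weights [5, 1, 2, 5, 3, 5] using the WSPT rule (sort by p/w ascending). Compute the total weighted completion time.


Compute p/w ratios and sort ascending (WSPT): [(2, 5), (3, 5), (7, 5), (7, 3), (10, 2), (9, 1)]
Compute weighted completion times:
  Job (p=2,w=5): C=2, w*C=5*2=10
  Job (p=3,w=5): C=5, w*C=5*5=25
  Job (p=7,w=5): C=12, w*C=5*12=60
  Job (p=7,w=3): C=19, w*C=3*19=57
  Job (p=10,w=2): C=29, w*C=2*29=58
  Job (p=9,w=1): C=38, w*C=1*38=38
Total weighted completion time = 248

248


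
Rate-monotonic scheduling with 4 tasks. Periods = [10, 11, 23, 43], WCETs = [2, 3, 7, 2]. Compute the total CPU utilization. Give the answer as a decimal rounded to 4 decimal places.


Compute individual utilizations (exact fractions):
  Task 1: C/T = 2/10 = 1/5 (approx. 0.2)
  Task 2: C/T = 3/11 (approx. 0.2727)
  Task 3: C/T = 7/23 (approx. 0.3043)
  Task 4: C/T = 2/43 (approx. 0.0465)
Total utilization U = 1/5 + 3/11 + 7/23 + 2/43 = 44799/54395
Rounded to 4 decimal places: U = 0.8236
RM (Liu & Layland) bound for 4 tasks = 0.756828; compare with U = 44799/54395 (approx. 0.823587)
bound < U <= 1, so the RM sufficient condition is not met (inconclusive; an exact test such as response-time analysis is needed).

0.8236


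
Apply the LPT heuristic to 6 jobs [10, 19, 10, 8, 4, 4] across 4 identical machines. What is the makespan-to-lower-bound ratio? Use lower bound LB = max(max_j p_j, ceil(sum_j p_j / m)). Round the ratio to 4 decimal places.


LPT order: [19, 10, 10, 8, 4, 4]
Machine loads after assignment: [19, 14, 10, 12]
LPT makespan = 19
Lower bound = max(max_job, ceil(total/4)) = max(19, 14) = 19
Ratio = 19 / 19 = 1.0

1.0


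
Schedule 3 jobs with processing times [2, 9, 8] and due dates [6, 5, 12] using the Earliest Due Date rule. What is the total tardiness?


Sort by due date (EDD order): [(9, 5), (2, 6), (8, 12)]
Compute completion times and tardiness:
  Job 1: p=9, d=5, C=9, tardiness=max(0,9-5)=4
  Job 2: p=2, d=6, C=11, tardiness=max(0,11-6)=5
  Job 3: p=8, d=12, C=19, tardiness=max(0,19-12)=7
Total tardiness = 16

16


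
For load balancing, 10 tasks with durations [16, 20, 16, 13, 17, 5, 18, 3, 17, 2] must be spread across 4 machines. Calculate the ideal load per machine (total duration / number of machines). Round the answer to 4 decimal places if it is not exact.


Total processing time = 16 + 20 + 16 + 13 + 17 + 5 + 18 + 3 + 17 + 2 = 127
Number of machines = 4
Ideal balanced load = 127 / 4 = 31.75

31.75


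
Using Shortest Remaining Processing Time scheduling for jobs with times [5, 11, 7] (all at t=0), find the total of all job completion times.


Since all jobs arrive at t=0, SRPT equals SPT ordering.
SPT order: [5, 7, 11]
Completion times:
  Job 1: p=5, C=5
  Job 2: p=7, C=12
  Job 3: p=11, C=23
Total completion time = 5 + 12 + 23 = 40

40


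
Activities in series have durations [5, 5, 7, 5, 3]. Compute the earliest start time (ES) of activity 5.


Activity 5 starts after activities 1 through 4 complete.
Predecessor durations: [5, 5, 7, 5]
ES = 5 + 5 + 7 + 5 = 22

22


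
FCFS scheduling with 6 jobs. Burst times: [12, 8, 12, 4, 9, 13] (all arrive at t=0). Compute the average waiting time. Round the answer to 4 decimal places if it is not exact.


FCFS order (as given): [12, 8, 12, 4, 9, 13]
Waiting times:
  Job 1: wait = 0
  Job 2: wait = 12
  Job 3: wait = 20
  Job 4: wait = 32
  Job 5: wait = 36
  Job 6: wait = 45
Sum of waiting times = 145
Average waiting time = 145/6 = 24.1667

24.1667


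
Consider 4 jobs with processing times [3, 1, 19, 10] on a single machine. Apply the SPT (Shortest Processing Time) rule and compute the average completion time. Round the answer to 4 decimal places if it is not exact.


Sort jobs by processing time (SPT order): [1, 3, 10, 19]
Compute completion times sequentially:
  Job 1: processing = 1, completes at 1
  Job 2: processing = 3, completes at 4
  Job 3: processing = 10, completes at 14
  Job 4: processing = 19, completes at 33
Sum of completion times = 52
Average completion time = 52/4 = 13.0

13.0


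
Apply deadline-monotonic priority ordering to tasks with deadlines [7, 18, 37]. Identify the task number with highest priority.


Sort tasks by relative deadline (ascending):
  Task 1: deadline = 7
  Task 2: deadline = 18
  Task 3: deadline = 37
Priority order (highest first): [1, 2, 3]
Highest priority task = 1

1


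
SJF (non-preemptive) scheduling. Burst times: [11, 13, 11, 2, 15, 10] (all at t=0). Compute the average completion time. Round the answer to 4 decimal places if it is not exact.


SJF order (ascending): [2, 10, 11, 11, 13, 15]
Completion times:
  Job 1: burst=2, C=2
  Job 2: burst=10, C=12
  Job 3: burst=11, C=23
  Job 4: burst=11, C=34
  Job 5: burst=13, C=47
  Job 6: burst=15, C=62
Average completion = 180/6 = 30.0

30.0


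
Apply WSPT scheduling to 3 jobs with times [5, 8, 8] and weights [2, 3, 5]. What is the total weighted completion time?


Compute p/w ratios and sort ascending (WSPT): [(8, 5), (5, 2), (8, 3)]
Compute weighted completion times:
  Job (p=8,w=5): C=8, w*C=5*8=40
  Job (p=5,w=2): C=13, w*C=2*13=26
  Job (p=8,w=3): C=21, w*C=3*21=63
Total weighted completion time = 129

129


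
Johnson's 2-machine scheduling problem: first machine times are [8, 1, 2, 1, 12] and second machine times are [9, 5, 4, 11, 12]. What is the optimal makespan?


Apply Johnson's rule:
  Group 1 (a <= b): [(2, 1, 5), (4, 1, 11), (3, 2, 4), (1, 8, 9), (5, 12, 12)]
  Group 2 (a > b): []
Optimal job order: [2, 4, 3, 1, 5]
Schedule:
  Job 2: M1 done at 1, M2 done at 6
  Job 4: M1 done at 2, M2 done at 17
  Job 3: M1 done at 4, M2 done at 21
  Job 1: M1 done at 12, M2 done at 30
  Job 5: M1 done at 24, M2 done at 42
Makespan = 42

42


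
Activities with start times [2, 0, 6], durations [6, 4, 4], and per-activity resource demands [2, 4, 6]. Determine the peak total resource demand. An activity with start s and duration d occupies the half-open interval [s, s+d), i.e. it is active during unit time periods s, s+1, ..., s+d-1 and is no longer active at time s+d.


Each activity i is active on [start_i, start_i + duration_i).
Compute total resource usage per time slot:
  t=0: active resources = [4], total = 4
  t=1: active resources = [4], total = 4
  t=2: active resources = [2, 4], total = 6
  t=3: active resources = [2, 4], total = 6
  t=4: active resources = [2], total = 2
  t=5: active resources = [2], total = 2
  t=6: active resources = [2, 6], total = 8
  t=7: active resources = [2, 6], total = 8
  t=8: active resources = [6], total = 6
  t=9: active resources = [6], total = 6
Peak resource demand = 8

8


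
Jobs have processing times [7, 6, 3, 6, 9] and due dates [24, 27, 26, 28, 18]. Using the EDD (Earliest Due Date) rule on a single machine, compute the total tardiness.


Sort by due date (EDD order): [(9, 18), (7, 24), (3, 26), (6, 27), (6, 28)]
Compute completion times and tardiness:
  Job 1: p=9, d=18, C=9, tardiness=max(0,9-18)=0
  Job 2: p=7, d=24, C=16, tardiness=max(0,16-24)=0
  Job 3: p=3, d=26, C=19, tardiness=max(0,19-26)=0
  Job 4: p=6, d=27, C=25, tardiness=max(0,25-27)=0
  Job 5: p=6, d=28, C=31, tardiness=max(0,31-28)=3
Total tardiness = 3

3


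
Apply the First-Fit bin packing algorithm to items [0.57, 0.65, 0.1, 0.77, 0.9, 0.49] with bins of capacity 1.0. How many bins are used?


Place items sequentially using First-Fit:
  Item 0.57 -> new Bin 1
  Item 0.65 -> new Bin 2
  Item 0.1 -> Bin 1 (now 0.67)
  Item 0.77 -> new Bin 3
  Item 0.9 -> new Bin 4
  Item 0.49 -> new Bin 5
Total bins used = 5

5


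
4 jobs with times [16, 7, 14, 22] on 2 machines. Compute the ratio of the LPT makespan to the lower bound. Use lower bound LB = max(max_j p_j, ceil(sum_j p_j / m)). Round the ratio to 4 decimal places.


LPT order: [22, 16, 14, 7]
Machine loads after assignment: [29, 30]
LPT makespan = 30
Lower bound = max(max_job, ceil(total/2)) = max(22, 30) = 30
Ratio = 30 / 30 = 1.0

1.0


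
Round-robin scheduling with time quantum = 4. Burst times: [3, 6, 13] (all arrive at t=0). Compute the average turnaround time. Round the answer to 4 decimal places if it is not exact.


Time quantum = 4
Execution trace:
  J1 runs 3 units, time = 3
  J2 runs 4 units, time = 7
  J3 runs 4 units, time = 11
  J2 runs 2 units, time = 13
  J3 runs 4 units, time = 17
  J3 runs 4 units, time = 21
  J3 runs 1 units, time = 22
Finish times: [3, 13, 22]
Average turnaround = 38/3 = 12.6667

12.6667


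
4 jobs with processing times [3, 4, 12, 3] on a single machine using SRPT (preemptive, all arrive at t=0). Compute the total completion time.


Since all jobs arrive at t=0, SRPT equals SPT ordering.
SPT order: [3, 3, 4, 12]
Completion times:
  Job 1: p=3, C=3
  Job 2: p=3, C=6
  Job 3: p=4, C=10
  Job 4: p=12, C=22
Total completion time = 3 + 6 + 10 + 22 = 41

41


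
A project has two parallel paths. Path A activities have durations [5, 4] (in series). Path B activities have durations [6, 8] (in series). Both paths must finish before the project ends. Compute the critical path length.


Path A total = 5 + 4 = 9
Path B total = 6 + 8 = 14
Critical path = longest path = max(9, 14) = 14

14


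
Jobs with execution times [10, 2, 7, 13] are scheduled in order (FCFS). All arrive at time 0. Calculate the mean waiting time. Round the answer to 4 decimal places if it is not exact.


FCFS order (as given): [10, 2, 7, 13]
Waiting times:
  Job 1: wait = 0
  Job 2: wait = 10
  Job 3: wait = 12
  Job 4: wait = 19
Sum of waiting times = 41
Average waiting time = 41/4 = 10.25

10.25


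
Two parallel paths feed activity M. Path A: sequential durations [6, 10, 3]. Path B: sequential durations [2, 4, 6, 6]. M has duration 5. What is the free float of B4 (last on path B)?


ES(B4) = sum of predecessors on chain B = 12
EF(B4) = ES + duration = 12 + 6 = 18
Successor of B4 is M. ES(M) = max(sum(A), sum(B)) = max(19, 18) = 19
Free float = ES(successor) - EF(current) = 19 - 18 = 1

1


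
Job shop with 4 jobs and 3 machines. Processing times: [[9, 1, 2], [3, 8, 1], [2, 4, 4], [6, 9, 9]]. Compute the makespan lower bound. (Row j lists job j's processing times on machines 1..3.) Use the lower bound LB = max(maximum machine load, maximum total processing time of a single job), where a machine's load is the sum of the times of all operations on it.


Machine loads:
  Machine 1: 9 + 3 + 2 + 6 = 20
  Machine 2: 1 + 8 + 4 + 9 = 22
  Machine 3: 2 + 1 + 4 + 9 = 16
Max machine load = 22
Job totals:
  Job 1: 12
  Job 2: 12
  Job 3: 10
  Job 4: 24
Max job total = 24
Lower bound = max(22, 24) = 24

24


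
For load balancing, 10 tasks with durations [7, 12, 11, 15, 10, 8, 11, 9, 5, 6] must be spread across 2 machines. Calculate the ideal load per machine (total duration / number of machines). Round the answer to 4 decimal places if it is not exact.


Total processing time = 7 + 12 + 11 + 15 + 10 + 8 + 11 + 9 + 5 + 6 = 94
Number of machines = 2
Ideal balanced load = 94 / 2 = 47.0

47.0


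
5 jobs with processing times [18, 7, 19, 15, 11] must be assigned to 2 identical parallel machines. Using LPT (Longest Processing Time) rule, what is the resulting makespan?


Sort jobs in decreasing order (LPT): [19, 18, 15, 11, 7]
Assign each job to the least loaded machine:
  Machine 1: jobs [19, 11, 7], load = 37
  Machine 2: jobs [18, 15], load = 33
Makespan = max load = 37

37


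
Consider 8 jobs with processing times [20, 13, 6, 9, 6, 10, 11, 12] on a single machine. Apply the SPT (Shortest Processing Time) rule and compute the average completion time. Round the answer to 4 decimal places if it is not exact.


Sort jobs by processing time (SPT order): [6, 6, 9, 10, 11, 12, 13, 20]
Compute completion times sequentially:
  Job 1: processing = 6, completes at 6
  Job 2: processing = 6, completes at 12
  Job 3: processing = 9, completes at 21
  Job 4: processing = 10, completes at 31
  Job 5: processing = 11, completes at 42
  Job 6: processing = 12, completes at 54
  Job 7: processing = 13, completes at 67
  Job 8: processing = 20, completes at 87
Sum of completion times = 320
Average completion time = 320/8 = 40.0

40.0


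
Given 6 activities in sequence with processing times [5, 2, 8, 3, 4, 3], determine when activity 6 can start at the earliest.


Activity 6 starts after activities 1 through 5 complete.
Predecessor durations: [5, 2, 8, 3, 4]
ES = 5 + 2 + 8 + 3 + 4 = 22

22


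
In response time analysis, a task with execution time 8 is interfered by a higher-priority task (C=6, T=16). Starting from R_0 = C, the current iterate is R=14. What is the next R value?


R_next = C + ceil(R_prev / T_hp) * C_hp
ceil(14 / 16) = ceil(0.875) = 1
Interference = 1 * 6 = 6
R_next = 8 + 6 = 14
R_next = R_prev, so the iteration has converged (response time = 14).

14


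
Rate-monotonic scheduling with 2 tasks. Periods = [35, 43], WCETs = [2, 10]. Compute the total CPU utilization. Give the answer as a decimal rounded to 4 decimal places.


Compute individual utilizations (exact fractions):
  Task 1: C/T = 2/35 (approx. 0.0571)
  Task 2: C/T = 10/43 (approx. 0.2326)
Total utilization U = 2/35 + 10/43 = 436/1505
Rounded to 4 decimal places: U = 0.2897
RM (Liu & Layland) bound for 2 tasks = 0.828427; compare with U = 436/1505 (approx. 0.289701)
U <= bound, so schedulable by RM sufficient condition.

0.2897


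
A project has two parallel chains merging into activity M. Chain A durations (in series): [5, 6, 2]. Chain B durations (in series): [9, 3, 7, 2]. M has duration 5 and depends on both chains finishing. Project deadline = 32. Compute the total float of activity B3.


Forward pass: ES(B3) = sum of predecessors on chain B = 12
EF = ES + duration = 12 + 7 = 19
Backward pass: LF(M) = deadline = 32; LS(M) = 32 - 5 = 27
LF(B3) = LS(M) - sum(successors on chain B) = 27 - 2 = 25
LS = LF - duration = 25 - 7 = 18
Total float = LS - ES = 18 - 12 = 6

6


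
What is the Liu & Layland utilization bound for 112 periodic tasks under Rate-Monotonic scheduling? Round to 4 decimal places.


Compute 2^(1/112) = 1.0062080044
Subtract 1: 1.0062080044 - 1 = 0.0062080044
Multiply by n: 112 * 0.0062080044 = 0.6952964928
Round to 4 dp: 0.6953

0.6953


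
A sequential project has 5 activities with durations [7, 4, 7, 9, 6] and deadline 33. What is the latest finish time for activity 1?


LF(activity 1) = deadline - sum of successor durations
Successors: activities 2 through 5 with durations [4, 7, 9, 6]
Sum of successor durations = 26
LF = 33 - 26 = 7

7


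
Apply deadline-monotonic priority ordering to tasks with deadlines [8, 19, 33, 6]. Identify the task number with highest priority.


Sort tasks by relative deadline (ascending):
  Task 4: deadline = 6
  Task 1: deadline = 8
  Task 2: deadline = 19
  Task 3: deadline = 33
Priority order (highest first): [4, 1, 2, 3]
Highest priority task = 4

4


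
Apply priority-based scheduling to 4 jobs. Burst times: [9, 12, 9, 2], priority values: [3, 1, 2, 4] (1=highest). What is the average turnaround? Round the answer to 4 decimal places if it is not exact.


Sort by priority (ascending = highest first):
Order: [(1, 12), (2, 9), (3, 9), (4, 2)]
Completion times:
  Priority 1, burst=12, C=12
  Priority 2, burst=9, C=21
  Priority 3, burst=9, C=30
  Priority 4, burst=2, C=32
Average turnaround = 95/4 = 23.75

23.75


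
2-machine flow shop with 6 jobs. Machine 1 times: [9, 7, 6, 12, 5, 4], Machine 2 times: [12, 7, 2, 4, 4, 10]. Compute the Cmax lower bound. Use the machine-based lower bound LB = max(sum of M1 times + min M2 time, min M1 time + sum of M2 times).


LB1 = sum(M1 times) + min(M2 times) = 43 + 2 = 45
LB2 = min(M1 times) + sum(M2 times) = 4 + 39 = 43
Lower bound = max(LB1, LB2) = max(45, 43) = 45

45


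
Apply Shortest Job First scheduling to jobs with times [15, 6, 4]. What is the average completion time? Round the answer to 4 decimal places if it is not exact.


SJF order (ascending): [4, 6, 15]
Completion times:
  Job 1: burst=4, C=4
  Job 2: burst=6, C=10
  Job 3: burst=15, C=25
Average completion = 39/3 = 13.0

13.0


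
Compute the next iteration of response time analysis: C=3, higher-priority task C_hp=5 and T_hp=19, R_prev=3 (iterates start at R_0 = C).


R_next = C + ceil(R_prev / T_hp) * C_hp
ceil(3 / 19) = ceil(0.1579) = 1
Interference = 1 * 5 = 5
R_next = 3 + 5 = 8

8


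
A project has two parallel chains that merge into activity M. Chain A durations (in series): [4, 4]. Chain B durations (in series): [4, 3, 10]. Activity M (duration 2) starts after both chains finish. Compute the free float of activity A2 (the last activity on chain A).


ES(A2) = sum of predecessors on chain A = 4
EF(A2) = ES + duration = 4 + 4 = 8
Successor of A2 is M. ES(M) = max(sum(A), sum(B)) = max(8, 17) = 17
Free float = ES(successor) - EF(current) = 17 - 8 = 9

9


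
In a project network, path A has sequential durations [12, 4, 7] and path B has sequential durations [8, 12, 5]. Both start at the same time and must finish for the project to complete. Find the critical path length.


Path A total = 12 + 4 + 7 = 23
Path B total = 8 + 12 + 5 = 25
Critical path = longest path = max(23, 25) = 25

25


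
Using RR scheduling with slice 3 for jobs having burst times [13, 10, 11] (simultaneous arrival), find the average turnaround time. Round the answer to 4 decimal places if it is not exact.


Time quantum = 3
Execution trace:
  J1 runs 3 units, time = 3
  J2 runs 3 units, time = 6
  J3 runs 3 units, time = 9
  J1 runs 3 units, time = 12
  J2 runs 3 units, time = 15
  J3 runs 3 units, time = 18
  J1 runs 3 units, time = 21
  J2 runs 3 units, time = 24
  J3 runs 3 units, time = 27
  J1 runs 3 units, time = 30
  J2 runs 1 units, time = 31
  J3 runs 2 units, time = 33
  J1 runs 1 units, time = 34
Finish times: [34, 31, 33]
Average turnaround = 98/3 = 32.6667

32.6667
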